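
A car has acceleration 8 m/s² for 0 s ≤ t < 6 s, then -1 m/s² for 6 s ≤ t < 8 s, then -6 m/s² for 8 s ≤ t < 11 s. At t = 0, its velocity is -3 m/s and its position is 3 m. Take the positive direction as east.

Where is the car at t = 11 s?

On each constant-a segment, Δv = aΔt and Δx = v₀Δt + ½aΔt²; chain segment to segment.
0–6 s: v starts -3 m/s; Δx = -3·6 + ½·8·6² = 126 m; v ends 45 m/s.
6–8 s: v starts 45 m/s; Δx = 45·2 + ½·-1·2² = 88 m; v ends 43 m/s.
8–11 s: v starts 43 m/s; Δx = 43·3 + ½·-6·3² = 102 m; v ends 25 m/s.
x(11) = 3 + Σ Δx = 319 m.

319 m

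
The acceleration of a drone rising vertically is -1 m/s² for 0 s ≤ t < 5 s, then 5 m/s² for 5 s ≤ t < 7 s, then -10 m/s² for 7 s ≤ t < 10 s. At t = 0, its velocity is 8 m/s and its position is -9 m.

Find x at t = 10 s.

On each constant-a segment, Δv = aΔt and Δx = v₀Δt + ½aΔt²; chain segment to segment.
0–5 s: v starts 8 m/s; Δx = 8·5 + ½·-1·5² = 27.5 m; v ends 3 m/s.
5–7 s: v starts 3 m/s; Δx = 3·2 + ½·5·2² = 16 m; v ends 13 m/s.
7–10 s: v starts 13 m/s; Δx = 13·3 + ½·-10·3² = -6 m; v ends -17 m/s.
x(10) = -9 + Σ Δx = 28.5 m.

28.5 m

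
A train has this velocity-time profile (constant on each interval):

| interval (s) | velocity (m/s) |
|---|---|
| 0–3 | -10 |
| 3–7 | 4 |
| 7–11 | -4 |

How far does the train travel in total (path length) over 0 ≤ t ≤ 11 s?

Total distance travelled is ∫|v| dt — sum the magnitudes of each area piece.
0–3 s: |-10| × 3 = 30 m
3–7 s: |4| × 4 = 16 m
7–11 s: |-4| × 4 = 16 m
Total distance = 62 m

62 m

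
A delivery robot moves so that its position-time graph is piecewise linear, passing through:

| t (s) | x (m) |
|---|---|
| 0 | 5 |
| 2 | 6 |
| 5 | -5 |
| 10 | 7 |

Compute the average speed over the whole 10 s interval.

Average speed = (total path length)/(elapsed time); on a piecewise-linear x-t graph the path length is Σ|Δx|.
0–2 s: |Δx| = |6 − 5| = 1 m
2–5 s: |Δx| = |-5 − 6| = 11 m
5–10 s: |Δx| = |7 − -5| = 12 m
Total path = 24 m; average speed = 24/10 = 2.4 m/s.

2.4 m/s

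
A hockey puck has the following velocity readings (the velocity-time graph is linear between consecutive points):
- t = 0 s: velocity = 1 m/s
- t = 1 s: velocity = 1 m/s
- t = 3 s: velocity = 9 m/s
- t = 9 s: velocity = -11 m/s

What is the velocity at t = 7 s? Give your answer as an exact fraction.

On 3–9 s the graph is linear from 9 to -11 m/s: v(7) = 9 + (-11 − 9)·(7 − 3)/(9 − 3) = -13/3 m/s.

-13/3 m/s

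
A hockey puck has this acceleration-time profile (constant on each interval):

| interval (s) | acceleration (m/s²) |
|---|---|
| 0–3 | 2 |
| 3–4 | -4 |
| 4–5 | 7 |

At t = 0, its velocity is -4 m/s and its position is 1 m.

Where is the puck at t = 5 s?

On each constant-a segment, Δv = aΔt and Δx = v₀Δt + ½aΔt²; chain segment to segment.
0–3 s: v starts -4 m/s; Δx = -4·3 + ½·2·3² = -3 m; v ends 2 m/s.
3–4 s: v starts 2 m/s; Δx = 2·1 + ½·-4·1² = 0 m; v ends -2 m/s.
4–5 s: v starts -2 m/s; Δx = -2·1 + ½·7·1² = 1.5 m; v ends 5 m/s.
x(5) = 1 + Σ Δx = -0.5 m.

-0.5 m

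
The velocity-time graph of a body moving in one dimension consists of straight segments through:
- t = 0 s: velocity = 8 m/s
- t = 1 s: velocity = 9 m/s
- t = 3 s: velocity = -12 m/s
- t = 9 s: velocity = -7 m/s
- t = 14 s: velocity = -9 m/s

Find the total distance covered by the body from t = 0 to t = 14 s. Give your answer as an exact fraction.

1627/14 m

Distance (not displacement) is the total path length: add the absolute areas under v-t.
0–1 s: |½(8 + 9)(1)| = 8.5 m
1–3 s: v = 0 at t = 13/7 s; triangle areas 27/7 + 48/7 = 75/7 m
3–9 s: |½(-12 + -7)(6)| = 57 m
9–14 s: |½(-7 + -9)(5)| = 40 m
Total distance = 1627/14 m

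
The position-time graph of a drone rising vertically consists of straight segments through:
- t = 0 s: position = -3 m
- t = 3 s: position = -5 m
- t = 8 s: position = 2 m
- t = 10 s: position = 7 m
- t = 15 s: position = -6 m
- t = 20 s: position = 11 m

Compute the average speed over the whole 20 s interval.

Average speed = (total path length)/(elapsed time); on a piecewise-linear x-t graph the path length is Σ|Δx|.
0–3 s: |Δx| = |-5 − -3| = 2 m
3–8 s: |Δx| = |2 − -5| = 7 m
8–10 s: |Δx| = |7 − 2| = 5 m
10–15 s: |Δx| = |-6 − 7| = 13 m
15–20 s: |Δx| = |11 − -6| = 17 m
Total path = 44 m; average speed = 44/20 = 2.2 m/s.

2.2 m/s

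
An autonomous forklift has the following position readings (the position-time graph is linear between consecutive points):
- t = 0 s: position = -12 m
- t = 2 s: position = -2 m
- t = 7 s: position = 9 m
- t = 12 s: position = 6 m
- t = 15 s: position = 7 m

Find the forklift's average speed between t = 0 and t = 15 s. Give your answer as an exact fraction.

Average speed = (total path length)/(elapsed time); on a piecewise-linear x-t graph the path length is Σ|Δx|.
0–2 s: |Δx| = |-2 − -12| = 10 m
2–7 s: |Δx| = |9 − -2| = 11 m
7–12 s: |Δx| = |6 − 9| = 3 m
12–15 s: |Δx| = |7 − 6| = 1 m
Total path = 25 m; average speed = 25/15 = 5/3 m/s.

5/3 m/s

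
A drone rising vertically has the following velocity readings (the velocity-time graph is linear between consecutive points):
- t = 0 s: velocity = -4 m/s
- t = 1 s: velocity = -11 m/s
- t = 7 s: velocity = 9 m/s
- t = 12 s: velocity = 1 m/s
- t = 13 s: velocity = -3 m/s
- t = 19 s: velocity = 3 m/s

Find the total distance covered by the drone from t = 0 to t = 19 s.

Total distance travelled is ∫|v| dt — sum the magnitudes of each area piece.
0–1 s: |½(-4 + -11)(1)| = 7.5 m
1–7 s: v = 0 at t = 4.3 s; triangle areas 18.15 + 12.15 = 30.3 m
7–12 s: |½(9 + 1)(5)| = 25 m
12–13 s: v = 0 at t = 12.25 s; triangle areas 0.125 + 1.125 = 1.25 m
13–19 s: v = 0 at t = 16 s; triangle areas 4.5 + 4.5 = 9 m
Total distance = 73.05 m

73.05 m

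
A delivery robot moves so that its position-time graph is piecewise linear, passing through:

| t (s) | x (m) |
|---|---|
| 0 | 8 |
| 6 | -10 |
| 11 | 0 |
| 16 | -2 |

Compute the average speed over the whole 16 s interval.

Average speed = (total path length)/(elapsed time); on a piecewise-linear x-t graph the path length is Σ|Δx|.
0–6 s: |Δx| = |-10 − 8| = 18 m
6–11 s: |Δx| = |0 − -10| = 10 m
11–16 s: |Δx| = |-2 − 0| = 2 m
Total path = 30 m; average speed = 30/16 = 1.875 m/s.

1.875 m/s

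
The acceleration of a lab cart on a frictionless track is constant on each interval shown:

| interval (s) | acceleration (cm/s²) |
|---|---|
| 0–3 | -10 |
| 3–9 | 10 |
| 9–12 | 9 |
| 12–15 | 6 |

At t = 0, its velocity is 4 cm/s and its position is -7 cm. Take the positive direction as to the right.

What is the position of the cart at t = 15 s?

On each constant-a segment, Δv = aΔt and Δx = v₀Δt + ½aΔt²; chain segment to segment.
0–3 s: v starts 4 cm/s; Δx = 4·3 + ½·-10·3² = -33 cm; v ends -26 cm/s.
3–9 s: v starts -26 cm/s; Δx = -26·6 + ½·10·6² = 24 cm; v ends 34 cm/s.
9–12 s: v starts 34 cm/s; Δx = 34·3 + ½·9·3² = 142.5 cm; v ends 61 cm/s.
12–15 s: v starts 61 cm/s; Δx = 61·3 + ½·6·3² = 210 cm; v ends 79 cm/s.
x(15) = -7 + Σ Δx = 336.5 cm.

336.5 cm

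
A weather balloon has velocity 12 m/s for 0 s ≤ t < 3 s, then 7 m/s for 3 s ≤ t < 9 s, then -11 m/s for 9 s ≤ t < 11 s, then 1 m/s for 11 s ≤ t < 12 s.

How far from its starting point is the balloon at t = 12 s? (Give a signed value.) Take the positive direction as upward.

57 m

Net displacement equals the area under the velocity-time graph (areas below the axis count negative).
0–3 s: 12 × 3 = 36 m
3–9 s: 7 × 6 = 42 m
9–11 s: -11 × 2 = -22 m
11–12 s: 1 × 1 = 1 m
Net displacement = 57 m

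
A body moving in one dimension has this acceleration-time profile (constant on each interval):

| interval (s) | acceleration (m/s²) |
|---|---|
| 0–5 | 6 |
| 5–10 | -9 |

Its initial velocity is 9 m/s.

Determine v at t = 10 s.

Δv equals the area under the a-t graph; then v = v₀ + Δv.
0–5 s: 6 × 5 = 30 m/s
5–10 s: -9 × 5 = -45 m/s
Δv = -15 m/s, so v(10) = 9 + (-15) = -6 m/s.

-6 m/s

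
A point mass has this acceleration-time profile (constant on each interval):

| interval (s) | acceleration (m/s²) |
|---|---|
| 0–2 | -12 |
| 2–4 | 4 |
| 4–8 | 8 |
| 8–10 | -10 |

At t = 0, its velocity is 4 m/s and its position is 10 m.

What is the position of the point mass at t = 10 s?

-2 m

On each constant-a segment, Δv = aΔt and Δx = v₀Δt + ½aΔt²; chain segment to segment.
0–2 s: v starts 4 m/s; Δx = 4·2 + ½·-12·2² = -16 m; v ends -20 m/s.
2–4 s: v starts -20 m/s; Δx = -20·2 + ½·4·2² = -32 m; v ends -12 m/s.
4–8 s: v starts -12 m/s; Δx = -12·4 + ½·8·4² = 16 m; v ends 20 m/s.
8–10 s: v starts 20 m/s; Δx = 20·2 + ½·-10·2² = 20 m; v ends 0 m/s.
x(10) = 10 + Σ Δx = -2 m.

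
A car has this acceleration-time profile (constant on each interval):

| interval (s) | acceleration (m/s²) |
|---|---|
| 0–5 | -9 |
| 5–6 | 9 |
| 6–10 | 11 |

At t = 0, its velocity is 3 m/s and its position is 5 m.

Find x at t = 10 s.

-174 m

On each constant-a segment, Δv = aΔt and Δx = v₀Δt + ½aΔt²; chain segment to segment.
0–5 s: v starts 3 m/s; Δx = 3·5 + ½·-9·5² = -97.5 m; v ends -42 m/s.
5–6 s: v starts -42 m/s; Δx = -42·1 + ½·9·1² = -37.5 m; v ends -33 m/s.
6–10 s: v starts -33 m/s; Δx = -33·4 + ½·11·4² = -44 m; v ends 11 m/s.
x(10) = 5 + Σ Δx = -174 m.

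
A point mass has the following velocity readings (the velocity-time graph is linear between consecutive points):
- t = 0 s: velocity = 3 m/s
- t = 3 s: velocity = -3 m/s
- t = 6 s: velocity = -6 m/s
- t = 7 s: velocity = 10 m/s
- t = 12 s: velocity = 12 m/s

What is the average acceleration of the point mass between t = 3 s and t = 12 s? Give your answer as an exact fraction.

5/3 m/s²

Average acceleration = Δv/Δt = (12 − -3)/(12 − 3) = 5/3 m/s².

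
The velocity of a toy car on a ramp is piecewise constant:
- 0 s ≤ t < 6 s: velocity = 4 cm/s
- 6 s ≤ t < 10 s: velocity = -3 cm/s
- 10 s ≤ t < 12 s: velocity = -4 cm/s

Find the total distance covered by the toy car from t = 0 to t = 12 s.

Distance (not displacement) is the total path length: add the absolute areas under v-t.
0–6 s: |4| × 6 = 24 cm
6–10 s: |-3| × 4 = 12 cm
10–12 s: |-4| × 2 = 8 cm
Total distance = 44 cm

44 cm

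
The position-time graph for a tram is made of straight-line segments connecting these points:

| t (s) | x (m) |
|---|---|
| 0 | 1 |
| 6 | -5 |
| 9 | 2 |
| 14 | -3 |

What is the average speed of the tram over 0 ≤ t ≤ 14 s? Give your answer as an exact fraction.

Average speed = (total path length)/(elapsed time); on a piecewise-linear x-t graph the path length is Σ|Δx|.
0–6 s: |Δx| = |-5 − 1| = 6 m
6–9 s: |Δx| = |2 − -5| = 7 m
9–14 s: |Δx| = |-3 − 2| = 5 m
Total path = 18 m; average speed = 18/14 = 9/7 m/s.

9/7 m/s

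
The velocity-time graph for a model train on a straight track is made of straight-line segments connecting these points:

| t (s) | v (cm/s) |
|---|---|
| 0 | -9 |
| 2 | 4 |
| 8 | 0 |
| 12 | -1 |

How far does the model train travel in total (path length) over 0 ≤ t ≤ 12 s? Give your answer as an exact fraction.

279/13 cm

Distance (not displacement) is the total path length: add the absolute areas under v-t.
0–2 s: v = 0 at t = 18/13 s; triangle areas 81/13 + 16/13 = 97/13 cm
2–8 s: |½(4 + 0)(6)| = 12 cm
8–12 s: |½(0 + -1)(4)| = 2 cm
Total distance = 279/13 cm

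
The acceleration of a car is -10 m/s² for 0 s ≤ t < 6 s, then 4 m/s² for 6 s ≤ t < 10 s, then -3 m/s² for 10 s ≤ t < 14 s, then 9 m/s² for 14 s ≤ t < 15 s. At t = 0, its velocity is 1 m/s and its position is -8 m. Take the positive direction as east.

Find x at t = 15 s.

-632.5 m

On each constant-a segment, Δv = aΔt and Δx = v₀Δt + ½aΔt²; chain segment to segment.
0–6 s: v starts 1 m/s; Δx = 1·6 + ½·-10·6² = -174 m; v ends -59 m/s.
6–10 s: v starts -59 m/s; Δx = -59·4 + ½·4·4² = -204 m; v ends -43 m/s.
10–14 s: v starts -43 m/s; Δx = -43·4 + ½·-3·4² = -196 m; v ends -55 m/s.
14–15 s: v starts -55 m/s; Δx = -55·1 + ½·9·1² = -50.5 m; v ends -46 m/s.
x(15) = -8 + Σ Δx = -632.5 m.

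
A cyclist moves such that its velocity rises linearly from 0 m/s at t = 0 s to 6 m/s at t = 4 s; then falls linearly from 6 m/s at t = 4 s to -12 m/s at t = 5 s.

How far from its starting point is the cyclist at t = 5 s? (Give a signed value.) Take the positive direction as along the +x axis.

Displacement is the signed area under the v-t curve.
0–4 s: ½(0 + 6)(4) = 12 m
4–5 s: ½(6 + -12)(1) = -3 m
Net displacement = 9 m

9 m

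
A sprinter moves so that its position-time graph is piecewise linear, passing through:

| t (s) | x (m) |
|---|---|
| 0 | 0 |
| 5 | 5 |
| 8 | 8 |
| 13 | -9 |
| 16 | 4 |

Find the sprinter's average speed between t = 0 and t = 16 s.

2.375 m/s

Average speed = (total path length)/(elapsed time); on a piecewise-linear x-t graph the path length is Σ|Δx|.
0–5 s: |Δx| = |5 − 0| = 5 m
5–8 s: |Δx| = |8 − 5| = 3 m
8–13 s: |Δx| = |-9 − 8| = 17 m
13–16 s: |Δx| = |4 − -9| = 13 m
Total path = 38 m; average speed = 38/16 = 2.375 m/s.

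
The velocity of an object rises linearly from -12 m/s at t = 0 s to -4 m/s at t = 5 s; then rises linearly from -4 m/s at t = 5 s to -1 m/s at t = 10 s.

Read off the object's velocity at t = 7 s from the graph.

-2.8 m/s

On 5–10 s the graph is linear from -4 to -1 m/s: v(7) = -4 + (-1 − -4)·(7 − 5)/(10 − 5) = -2.8 m/s.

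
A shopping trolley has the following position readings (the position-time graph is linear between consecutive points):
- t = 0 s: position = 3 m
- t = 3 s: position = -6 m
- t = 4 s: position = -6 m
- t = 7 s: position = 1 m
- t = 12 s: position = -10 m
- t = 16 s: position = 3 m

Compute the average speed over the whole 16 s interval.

Average speed = (total path length)/(elapsed time); on a piecewise-linear x-t graph the path length is Σ|Δx|.
0–3 s: |Δx| = |-6 − 3| = 9 m
3–4 s: |Δx| = |-6 − -6| = 0 m
4–7 s: |Δx| = |1 − -6| = 7 m
7–12 s: |Δx| = |-10 − 1| = 11 m
12–16 s: |Δx| = |3 − -10| = 13 m
Total path = 40 m; average speed = 40/16 = 2.5 m/s.

2.5 m/s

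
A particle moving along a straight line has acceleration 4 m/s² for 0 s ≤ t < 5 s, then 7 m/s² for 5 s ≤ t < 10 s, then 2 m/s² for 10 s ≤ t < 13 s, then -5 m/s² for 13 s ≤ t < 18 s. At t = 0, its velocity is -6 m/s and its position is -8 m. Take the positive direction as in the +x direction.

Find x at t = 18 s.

538 m

On each constant-a segment, Δv = aΔt and Δx = v₀Δt + ½aΔt²; chain segment to segment.
0–5 s: v starts -6 m/s; Δx = -6·5 + ½·4·5² = 20 m; v ends 14 m/s.
5–10 s: v starts 14 m/s; Δx = 14·5 + ½·7·5² = 157.5 m; v ends 49 m/s.
10–13 s: v starts 49 m/s; Δx = 49·3 + ½·2·3² = 156 m; v ends 55 m/s.
13–18 s: v starts 55 m/s; Δx = 55·5 + ½·-5·5² = 212.5 m; v ends 30 m/s.
x(18) = -8 + Σ Δx = 538 m.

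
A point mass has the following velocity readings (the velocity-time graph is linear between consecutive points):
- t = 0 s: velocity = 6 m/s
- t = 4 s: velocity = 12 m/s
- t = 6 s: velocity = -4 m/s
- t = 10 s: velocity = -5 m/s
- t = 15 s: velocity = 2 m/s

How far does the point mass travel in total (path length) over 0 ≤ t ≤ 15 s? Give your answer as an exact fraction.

1041/14 m

Distance (not displacement) is the total path length: add the absolute areas under v-t.
0–4 s: |½(6 + 12)(4)| = 36 m
4–6 s: v = 0 at t = 5.5 s; triangle areas 9 + 1 = 10 m
6–10 s: |½(-4 + -5)(4)| = 18 m
10–15 s: v = 0 at t = 95/7 s; triangle areas 125/14 + 10/7 = 145/14 m
Total distance = 1041/14 m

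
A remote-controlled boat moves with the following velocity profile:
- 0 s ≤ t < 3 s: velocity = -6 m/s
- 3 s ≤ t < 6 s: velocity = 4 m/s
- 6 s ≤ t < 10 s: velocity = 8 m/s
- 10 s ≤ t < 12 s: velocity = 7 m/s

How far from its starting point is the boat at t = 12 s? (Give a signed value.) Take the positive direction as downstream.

40 m

Net displacement equals the area under the velocity-time graph (areas below the axis count negative).
0–3 s: -6 × 3 = -18 m
3–6 s: 4 × 3 = 12 m
6–10 s: 8 × 4 = 32 m
10–12 s: 7 × 2 = 14 m
Net displacement = 40 m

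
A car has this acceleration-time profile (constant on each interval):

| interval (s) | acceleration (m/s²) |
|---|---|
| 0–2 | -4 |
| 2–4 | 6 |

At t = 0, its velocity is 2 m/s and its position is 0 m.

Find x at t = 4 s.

On each constant-a segment, Δv = aΔt and Δx = v₀Δt + ½aΔt²; chain segment to segment.
0–2 s: v starts 2 m/s; Δx = 2·2 + ½·-4·2² = -4 m; v ends -6 m/s.
2–4 s: v starts -6 m/s; Δx = -6·2 + ½·6·2² = 0 m; v ends 6 m/s.
x(4) = 0 + Σ Δx = -4 m.

-4 m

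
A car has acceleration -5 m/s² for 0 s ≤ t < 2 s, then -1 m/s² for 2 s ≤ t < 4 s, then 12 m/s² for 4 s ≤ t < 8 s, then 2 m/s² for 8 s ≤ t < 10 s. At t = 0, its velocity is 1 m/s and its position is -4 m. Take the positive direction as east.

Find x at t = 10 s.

98 m

On each constant-a segment, Δv = aΔt and Δx = v₀Δt + ½aΔt²; chain segment to segment.
0–2 s: v starts 1 m/s; Δx = 1·2 + ½·-5·2² = -8 m; v ends -9 m/s.
2–4 s: v starts -9 m/s; Δx = -9·2 + ½·-1·2² = -20 m; v ends -11 m/s.
4–8 s: v starts -11 m/s; Δx = -11·4 + ½·12·4² = 52 m; v ends 37 m/s.
8–10 s: v starts 37 m/s; Δx = 37·2 + ½·2·2² = 78 m; v ends 41 m/s.
x(10) = -4 + Σ Δx = 98 m.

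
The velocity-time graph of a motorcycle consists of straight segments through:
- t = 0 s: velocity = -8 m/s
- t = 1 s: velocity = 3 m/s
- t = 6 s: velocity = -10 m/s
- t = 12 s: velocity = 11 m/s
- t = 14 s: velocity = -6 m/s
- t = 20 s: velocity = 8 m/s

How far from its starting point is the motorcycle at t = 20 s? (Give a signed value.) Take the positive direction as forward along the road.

Displacement is the signed area under the v-t curve.
0–1 s: ½(-8 + 3)(1) = -2.5 m
1–6 s: ½(3 + -10)(5) = -17.5 m
6–12 s: ½(-10 + 11)(6) = 3 m
12–14 s: ½(11 + -6)(2) = 5 m
14–20 s: ½(-6 + 8)(6) = 6 m
Net displacement = -6 m

-6 m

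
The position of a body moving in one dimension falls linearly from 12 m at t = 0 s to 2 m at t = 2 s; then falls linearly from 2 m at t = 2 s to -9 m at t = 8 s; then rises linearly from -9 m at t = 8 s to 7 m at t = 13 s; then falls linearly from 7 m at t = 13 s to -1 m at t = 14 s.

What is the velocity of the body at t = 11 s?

3.2 m/s

Velocity is the slope of the x-t graph on 8–13 s: (7 − -9)/(13 − 8) = 3.2 m/s.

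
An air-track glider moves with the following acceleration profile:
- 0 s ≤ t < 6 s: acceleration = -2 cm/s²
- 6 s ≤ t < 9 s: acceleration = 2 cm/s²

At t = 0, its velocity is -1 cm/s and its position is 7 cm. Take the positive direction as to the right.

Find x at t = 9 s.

-65 cm

On each constant-a segment, Δv = aΔt and Δx = v₀Δt + ½aΔt²; chain segment to segment.
0–6 s: v starts -1 cm/s; Δx = -1·6 + ½·-2·6² = -42 cm; v ends -13 cm/s.
6–9 s: v starts -13 cm/s; Δx = -13·3 + ½·2·3² = -30 cm; v ends -7 cm/s.
x(9) = 7 + Σ Δx = -65 cm.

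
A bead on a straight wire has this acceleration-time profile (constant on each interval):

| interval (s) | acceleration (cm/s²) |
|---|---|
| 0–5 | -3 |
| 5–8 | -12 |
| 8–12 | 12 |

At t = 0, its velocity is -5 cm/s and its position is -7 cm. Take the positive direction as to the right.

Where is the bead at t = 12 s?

-311.5 cm

On each constant-a segment, Δv = aΔt and Δx = v₀Δt + ½aΔt²; chain segment to segment.
0–5 s: v starts -5 cm/s; Δx = -5·5 + ½·-3·5² = -62.5 cm; v ends -20 cm/s.
5–8 s: v starts -20 cm/s; Δx = -20·3 + ½·-12·3² = -114 cm; v ends -56 cm/s.
8–12 s: v starts -56 cm/s; Δx = -56·4 + ½·12·4² = -128 cm; v ends -8 cm/s.
x(12) = -7 + Σ Δx = -311.5 cm.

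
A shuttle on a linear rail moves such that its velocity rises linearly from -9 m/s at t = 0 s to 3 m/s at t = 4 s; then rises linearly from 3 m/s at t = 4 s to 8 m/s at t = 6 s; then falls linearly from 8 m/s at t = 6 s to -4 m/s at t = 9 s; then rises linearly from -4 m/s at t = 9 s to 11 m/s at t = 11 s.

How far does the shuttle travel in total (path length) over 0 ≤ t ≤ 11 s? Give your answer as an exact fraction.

Total distance travelled is ∫|v| dt — sum the magnitudes of each area piece.
0–4 s: v = 0 at t = 3 s; triangle areas 13.5 + 1.5 = 15 m
4–6 s: |½(3 + 8)(2)| = 11 m
6–9 s: v = 0 at t = 8 s; triangle areas 8 + 2 = 10 m
9–11 s: v = 0 at t = 143/15 s; triangle areas 16/15 + 121/15 = 137/15 m
Total distance = 677/15 m

677/15 m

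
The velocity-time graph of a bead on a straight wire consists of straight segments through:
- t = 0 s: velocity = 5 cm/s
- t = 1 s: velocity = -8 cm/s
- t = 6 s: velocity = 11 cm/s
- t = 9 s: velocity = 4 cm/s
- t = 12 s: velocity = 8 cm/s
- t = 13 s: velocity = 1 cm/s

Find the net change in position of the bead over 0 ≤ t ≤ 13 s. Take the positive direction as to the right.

Net displacement equals the area under the velocity-time graph (areas below the axis count negative).
0–1 s: ½(5 + -8)(1) = -1.5 cm
1–6 s: ½(-8 + 11)(5) = 7.5 cm
6–9 s: ½(11 + 4)(3) = 22.5 cm
9–12 s: ½(4 + 8)(3) = 18 cm
12–13 s: ½(8 + 1)(1) = 4.5 cm
Net displacement = 51 cm

51 cm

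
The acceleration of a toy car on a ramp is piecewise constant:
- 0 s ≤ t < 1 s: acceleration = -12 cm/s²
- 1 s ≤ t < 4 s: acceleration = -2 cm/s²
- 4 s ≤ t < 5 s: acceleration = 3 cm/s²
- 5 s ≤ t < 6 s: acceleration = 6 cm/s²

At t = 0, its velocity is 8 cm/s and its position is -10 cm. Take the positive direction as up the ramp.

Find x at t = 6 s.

-41.5 cm

On each constant-a segment, Δv = aΔt and Δx = v₀Δt + ½aΔt²; chain segment to segment.
0–1 s: v starts 8 cm/s; Δx = 8·1 + ½·-12·1² = 2 cm; v ends -4 cm/s.
1–4 s: v starts -4 cm/s; Δx = -4·3 + ½·-2·3² = -21 cm; v ends -10 cm/s.
4–5 s: v starts -10 cm/s; Δx = -10·1 + ½·3·1² = -8.5 cm; v ends -7 cm/s.
5–6 s: v starts -7 cm/s; Δx = -7·1 + ½·6·1² = -4 cm; v ends -1 cm/s.
x(6) = -10 + Σ Δx = -41.5 cm.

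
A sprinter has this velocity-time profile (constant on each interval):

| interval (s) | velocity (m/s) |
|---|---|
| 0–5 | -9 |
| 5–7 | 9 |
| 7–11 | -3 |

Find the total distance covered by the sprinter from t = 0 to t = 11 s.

Total distance travelled is ∫|v| dt — sum the magnitudes of each area piece.
0–5 s: |-9| × 5 = 45 m
5–7 s: |9| × 2 = 18 m
7–11 s: |-3| × 4 = 12 m
Total distance = 75 m

75 m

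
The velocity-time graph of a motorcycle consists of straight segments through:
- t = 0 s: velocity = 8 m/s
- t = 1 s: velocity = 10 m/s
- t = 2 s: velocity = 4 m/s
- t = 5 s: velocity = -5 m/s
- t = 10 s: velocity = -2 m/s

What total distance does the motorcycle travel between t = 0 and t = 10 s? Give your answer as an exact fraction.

Distance (not displacement) is the total path length: add the absolute areas under v-t.
0–1 s: |½(8 + 10)(1)| = 9 m
1–2 s: |½(10 + 4)(1)| = 7 m
2–5 s: v = 0 at t = 10/3 s; triangle areas 8/3 + 25/6 = 41/6 m
5–10 s: |½(-5 + -2)(5)| = 17.5 m
Total distance = 121/3 m

121/3 m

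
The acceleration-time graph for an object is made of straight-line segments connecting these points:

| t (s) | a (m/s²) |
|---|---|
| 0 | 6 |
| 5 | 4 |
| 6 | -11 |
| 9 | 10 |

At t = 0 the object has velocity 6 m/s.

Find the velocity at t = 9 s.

26 m/s

Δv equals the area under the a-t graph; then v = v₀ + Δv.
0–5 s: ½(6 + 4)(5) = 25 m/s
5–6 s: ½(4 + -11)(1) = -3.5 m/s
6–9 s: ½(-11 + 10)(3) = -1.5 m/s
Δv = 20 m/s, so v(9) = 6 + (20) = 26 m/s.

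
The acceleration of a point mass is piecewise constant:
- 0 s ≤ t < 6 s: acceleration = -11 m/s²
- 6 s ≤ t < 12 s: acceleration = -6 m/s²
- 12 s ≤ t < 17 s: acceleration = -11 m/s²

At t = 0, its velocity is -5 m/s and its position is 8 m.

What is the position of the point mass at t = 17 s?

On each constant-a segment, Δv = aΔt and Δx = v₀Δt + ½aΔt²; chain segment to segment.
0–6 s: v starts -5 m/s; Δx = -5·6 + ½·-11·6² = -228 m; v ends -71 m/s.
6–12 s: v starts -71 m/s; Δx = -71·6 + ½·-6·6² = -534 m; v ends -107 m/s.
12–17 s: v starts -107 m/s; Δx = -107·5 + ½·-11·5² = -672.5 m; v ends -162 m/s.
x(17) = 8 + Σ Δx = -1426.5 m.

-1426.5 m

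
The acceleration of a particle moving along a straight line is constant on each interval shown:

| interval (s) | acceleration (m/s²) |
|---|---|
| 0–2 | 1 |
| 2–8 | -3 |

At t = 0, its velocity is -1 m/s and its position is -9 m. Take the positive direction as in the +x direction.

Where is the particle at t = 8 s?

On each constant-a segment, Δv = aΔt and Δx = v₀Δt + ½aΔt²; chain segment to segment.
0–2 s: v starts -1 m/s; Δx = -1·2 + ½·1·2² = 0 m; v ends 1 m/s.
2–8 s: v starts 1 m/s; Δx = 1·6 + ½·-3·6² = -48 m; v ends -17 m/s.
x(8) = -9 + Σ Δx = -57 m.

-57 m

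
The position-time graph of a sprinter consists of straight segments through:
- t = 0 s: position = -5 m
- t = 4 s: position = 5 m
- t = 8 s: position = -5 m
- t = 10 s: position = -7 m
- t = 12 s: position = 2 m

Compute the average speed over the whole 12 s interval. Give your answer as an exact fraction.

Average speed = (total path length)/(elapsed time); on a piecewise-linear x-t graph the path length is Σ|Δx|.
0–4 s: |Δx| = |5 − -5| = 10 m
4–8 s: |Δx| = |-5 − 5| = 10 m
8–10 s: |Δx| = |-7 − -5| = 2 m
10–12 s: |Δx| = |2 − -7| = 9 m
Total path = 31 m; average speed = 31/12 = 31/12 m/s.

31/12 m/s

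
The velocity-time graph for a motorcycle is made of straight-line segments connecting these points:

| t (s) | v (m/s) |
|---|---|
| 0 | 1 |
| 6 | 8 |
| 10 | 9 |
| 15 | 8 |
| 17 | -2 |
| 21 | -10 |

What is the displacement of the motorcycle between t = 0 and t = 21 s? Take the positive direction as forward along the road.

Net displacement equals the area under the velocity-time graph (areas below the axis count negative).
0–6 s: ½(1 + 8)(6) = 27 m
6–10 s: ½(8 + 9)(4) = 34 m
10–15 s: ½(9 + 8)(5) = 42.5 m
15–17 s: ½(8 + -2)(2) = 6 m
17–21 s: ½(-2 + -10)(4) = -24 m
Net displacement = 85.5 m

85.5 m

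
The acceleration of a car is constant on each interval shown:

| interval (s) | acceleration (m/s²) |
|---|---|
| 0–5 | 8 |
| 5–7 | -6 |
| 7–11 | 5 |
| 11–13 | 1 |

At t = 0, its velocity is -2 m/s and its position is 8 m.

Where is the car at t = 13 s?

400 m

On each constant-a segment, Δv = aΔt and Δx = v₀Δt + ½aΔt²; chain segment to segment.
0–5 s: v starts -2 m/s; Δx = -2·5 + ½·8·5² = 90 m; v ends 38 m/s.
5–7 s: v starts 38 m/s; Δx = 38·2 + ½·-6·2² = 64 m; v ends 26 m/s.
7–11 s: v starts 26 m/s; Δx = 26·4 + ½·5·4² = 144 m; v ends 46 m/s.
11–13 s: v starts 46 m/s; Δx = 46·2 + ½·1·2² = 94 m; v ends 48 m/s.
x(13) = 8 + Σ Δx = 400 m.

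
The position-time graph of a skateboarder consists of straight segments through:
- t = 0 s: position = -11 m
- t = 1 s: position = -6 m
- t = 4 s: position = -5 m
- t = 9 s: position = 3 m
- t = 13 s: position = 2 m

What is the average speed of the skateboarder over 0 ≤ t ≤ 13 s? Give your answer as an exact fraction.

Average speed = (total path length)/(elapsed time); on a piecewise-linear x-t graph the path length is Σ|Δx|.
0–1 s: |Δx| = |-6 − -11| = 5 m
1–4 s: |Δx| = |-5 − -6| = 1 m
4–9 s: |Δx| = |3 − -5| = 8 m
9–13 s: |Δx| = |2 − 3| = 1 m
Total path = 15 m; average speed = 15/13 = 15/13 m/s.

15/13 m/s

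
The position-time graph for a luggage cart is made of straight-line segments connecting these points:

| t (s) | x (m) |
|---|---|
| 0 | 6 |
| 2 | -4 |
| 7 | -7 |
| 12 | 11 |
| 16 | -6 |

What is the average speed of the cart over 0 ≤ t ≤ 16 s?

Average speed = (total path length)/(elapsed time); on a piecewise-linear x-t graph the path length is Σ|Δx|.
0–2 s: |Δx| = |-4 − 6| = 10 m
2–7 s: |Δx| = |-7 − -4| = 3 m
7–12 s: |Δx| = |11 − -7| = 18 m
12–16 s: |Δx| = |-6 − 11| = 17 m
Total path = 48 m; average speed = 48/16 = 3 m/s.

3 m/s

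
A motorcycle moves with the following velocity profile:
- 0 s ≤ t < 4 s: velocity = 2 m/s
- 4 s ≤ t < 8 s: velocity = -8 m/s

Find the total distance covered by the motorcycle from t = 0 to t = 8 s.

Distance (not displacement) is the total path length: add the absolute areas under v-t.
0–4 s: |2| × 4 = 8 m
4–8 s: |-8| × 4 = 32 m
Total distance = 40 m

40 m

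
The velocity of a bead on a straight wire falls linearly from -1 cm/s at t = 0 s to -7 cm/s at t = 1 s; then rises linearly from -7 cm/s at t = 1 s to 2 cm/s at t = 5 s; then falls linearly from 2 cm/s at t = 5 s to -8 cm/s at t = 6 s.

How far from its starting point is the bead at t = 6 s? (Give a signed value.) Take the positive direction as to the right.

Displacement is the signed area under the v-t curve.
0–1 s: ½(-1 + -7)(1) = -4 cm
1–5 s: ½(-7 + 2)(4) = -10 cm
5–6 s: ½(2 + -8)(1) = -3 cm
Net displacement = -17 cm

-17 cm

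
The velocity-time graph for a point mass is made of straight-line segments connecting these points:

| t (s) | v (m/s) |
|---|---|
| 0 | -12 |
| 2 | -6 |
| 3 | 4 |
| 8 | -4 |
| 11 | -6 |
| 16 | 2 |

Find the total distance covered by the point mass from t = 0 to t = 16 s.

58.1 m

Total distance travelled is ∫|v| dt — sum the magnitudes of each area piece.
0–2 s: |½(-12 + -6)(2)| = 18 m
2–3 s: v = 0 at t = 2.6 s; triangle areas 1.8 + 0.8 = 2.6 m
3–8 s: v = 0 at t = 5.5 s; triangle areas 5 + 5 = 10 m
8–11 s: |½(-4 + -6)(3)| = 15 m
11–16 s: v = 0 at t = 14.75 s; triangle areas 11.25 + 1.25 = 12.5 m
Total distance = 58.1 m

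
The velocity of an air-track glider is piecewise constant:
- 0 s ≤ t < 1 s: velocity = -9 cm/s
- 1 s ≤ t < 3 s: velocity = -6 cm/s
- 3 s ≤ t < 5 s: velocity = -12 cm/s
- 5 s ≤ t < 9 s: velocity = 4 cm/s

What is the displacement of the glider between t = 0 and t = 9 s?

Net displacement equals the area under the velocity-time graph (areas below the axis count negative).
0–1 s: -9 × 1 = -9 cm
1–3 s: -6 × 2 = -12 cm
3–5 s: -12 × 2 = -24 cm
5–9 s: 4 × 4 = 16 cm
Net displacement = -29 cm

-29 cm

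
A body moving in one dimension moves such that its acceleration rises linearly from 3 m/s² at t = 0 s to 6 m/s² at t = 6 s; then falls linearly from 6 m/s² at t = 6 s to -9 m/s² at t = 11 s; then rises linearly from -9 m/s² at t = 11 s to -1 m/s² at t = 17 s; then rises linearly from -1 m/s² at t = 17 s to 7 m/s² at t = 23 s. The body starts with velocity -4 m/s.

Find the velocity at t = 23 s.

3.5 m/s

Δv equals the area under the a-t graph; then v = v₀ + Δv.
0–6 s: ½(3 + 6)(6) = 27 m/s
6–11 s: ½(6 + -9)(5) = -7.5 m/s
11–17 s: ½(-9 + -1)(6) = -30 m/s
17–23 s: ½(-1 + 7)(6) = 18 m/s
Δv = 7.5 m/s, so v(23) = -4 + (7.5) = 3.5 m/s.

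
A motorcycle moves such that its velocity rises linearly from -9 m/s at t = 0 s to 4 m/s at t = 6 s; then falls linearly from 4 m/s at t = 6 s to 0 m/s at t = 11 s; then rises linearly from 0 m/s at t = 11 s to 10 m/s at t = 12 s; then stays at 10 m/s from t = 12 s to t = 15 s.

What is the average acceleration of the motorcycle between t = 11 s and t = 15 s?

2.5 m/s²

Average acceleration = Δv/Δt = (10 − 0)/(15 − 11) = 2.5 m/s².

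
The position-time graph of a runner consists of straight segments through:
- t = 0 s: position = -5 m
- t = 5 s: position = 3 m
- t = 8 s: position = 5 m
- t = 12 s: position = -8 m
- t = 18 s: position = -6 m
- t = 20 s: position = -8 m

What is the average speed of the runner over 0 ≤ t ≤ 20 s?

1.35 m/s

Average speed = (total path length)/(elapsed time); on a piecewise-linear x-t graph the path length is Σ|Δx|.
0–5 s: |Δx| = |3 − -5| = 8 m
5–8 s: |Δx| = |5 − 3| = 2 m
8–12 s: |Δx| = |-8 − 5| = 13 m
12–18 s: |Δx| = |-6 − -8| = 2 m
18–20 s: |Δx| = |-8 − -6| = 2 m
Total path = 27 m; average speed = 27/20 = 1.35 m/s.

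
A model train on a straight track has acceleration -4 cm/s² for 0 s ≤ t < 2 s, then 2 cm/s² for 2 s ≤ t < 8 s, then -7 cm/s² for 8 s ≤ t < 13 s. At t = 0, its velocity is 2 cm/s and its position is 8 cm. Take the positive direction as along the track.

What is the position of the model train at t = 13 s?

-53.5 cm

On each constant-a segment, Δv = aΔt and Δx = v₀Δt + ½aΔt²; chain segment to segment.
0–2 s: v starts 2 cm/s; Δx = 2·2 + ½·-4·2² = -4 cm; v ends -6 cm/s.
2–8 s: v starts -6 cm/s; Δx = -6·6 + ½·2·6² = 0 cm; v ends 6 cm/s.
8–13 s: v starts 6 cm/s; Δx = 6·5 + ½·-7·5² = -57.5 cm; v ends -29 cm/s.
x(13) = 8 + Σ Δx = -53.5 cm.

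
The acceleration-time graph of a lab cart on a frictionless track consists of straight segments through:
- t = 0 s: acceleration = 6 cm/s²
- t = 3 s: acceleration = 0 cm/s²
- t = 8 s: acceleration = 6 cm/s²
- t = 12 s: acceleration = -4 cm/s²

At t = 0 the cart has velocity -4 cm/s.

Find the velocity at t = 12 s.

24 cm/s

Δv equals the area under the a-t graph; then v = v₀ + Δv.
0–3 s: ½(6 + 0)(3) = 9 cm/s
3–8 s: ½(0 + 6)(5) = 15 cm/s
8–12 s: ½(6 + -4)(4) = 4 cm/s
Δv = 28 cm/s, so v(12) = -4 + (28) = 24 cm/s.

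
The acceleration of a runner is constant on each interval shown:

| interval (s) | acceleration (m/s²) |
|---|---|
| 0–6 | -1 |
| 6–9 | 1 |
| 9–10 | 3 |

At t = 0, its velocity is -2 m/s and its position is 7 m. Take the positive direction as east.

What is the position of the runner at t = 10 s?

On each constant-a segment, Δv = aΔt and Δx = v₀Δt + ½aΔt²; chain segment to segment.
0–6 s: v starts -2 m/s; Δx = -2·6 + ½·-1·6² = -30 m; v ends -8 m/s.
6–9 s: v starts -8 m/s; Δx = -8·3 + ½·1·3² = -19.5 m; v ends -5 m/s.
9–10 s: v starts -5 m/s; Δx = -5·1 + ½·3·1² = -3.5 m; v ends -2 m/s.
x(10) = 7 + Σ Δx = -46 m.

-46 m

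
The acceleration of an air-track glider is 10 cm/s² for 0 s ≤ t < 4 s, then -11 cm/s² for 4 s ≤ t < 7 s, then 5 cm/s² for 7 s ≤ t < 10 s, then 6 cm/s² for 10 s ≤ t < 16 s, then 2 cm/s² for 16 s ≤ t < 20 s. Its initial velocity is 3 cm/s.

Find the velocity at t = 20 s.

69 cm/s

Δv equals the area under the a-t graph; then v = v₀ + Δv.
0–4 s: 10 × 4 = 40 cm/s
4–7 s: -11 × 3 = -33 cm/s
7–10 s: 5 × 3 = 15 cm/s
10–16 s: 6 × 6 = 36 cm/s
16–20 s: 2 × 4 = 8 cm/s
Δv = 66 cm/s, so v(20) = 3 + (66) = 69 cm/s.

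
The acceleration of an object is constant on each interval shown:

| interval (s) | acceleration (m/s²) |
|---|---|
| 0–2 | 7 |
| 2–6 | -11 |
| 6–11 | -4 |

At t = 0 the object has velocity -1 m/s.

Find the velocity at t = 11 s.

Δv equals the area under the a-t graph; then v = v₀ + Δv.
0–2 s: 7 × 2 = 14 m/s
2–6 s: -11 × 4 = -44 m/s
6–11 s: -4 × 5 = -20 m/s
Δv = -50 m/s, so v(11) = -1 + (-50) = -51 m/s.

-51 m/s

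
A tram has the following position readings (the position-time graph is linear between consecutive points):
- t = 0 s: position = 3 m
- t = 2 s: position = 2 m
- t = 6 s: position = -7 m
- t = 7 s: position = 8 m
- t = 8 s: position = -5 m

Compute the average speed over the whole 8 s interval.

4.75 m/s

Average speed = (total path length)/(elapsed time); on a piecewise-linear x-t graph the path length is Σ|Δx|.
0–2 s: |Δx| = |2 − 3| = 1 m
2–6 s: |Δx| = |-7 − 2| = 9 m
6–7 s: |Δx| = |8 − -7| = 15 m
7–8 s: |Δx| = |-5 − 8| = 13 m
Total path = 38 m; average speed = 38/8 = 4.75 m/s.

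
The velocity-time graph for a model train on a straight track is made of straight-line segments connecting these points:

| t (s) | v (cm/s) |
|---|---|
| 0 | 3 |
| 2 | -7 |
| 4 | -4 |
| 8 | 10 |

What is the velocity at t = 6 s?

3 cm/s

On 4–8 s the graph is linear from -4 to 10 cm/s: v(6) = -4 + (10 − -4)·(6 − 4)/(8 − 4) = 3 cm/s.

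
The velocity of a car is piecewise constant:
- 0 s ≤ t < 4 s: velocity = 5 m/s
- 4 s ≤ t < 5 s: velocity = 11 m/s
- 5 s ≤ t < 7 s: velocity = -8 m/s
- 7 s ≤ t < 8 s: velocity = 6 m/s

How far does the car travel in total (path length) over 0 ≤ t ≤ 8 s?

Total distance travelled is ∫|v| dt — sum the magnitudes of each area piece.
0–4 s: |5| × 4 = 20 m
4–5 s: |11| × 1 = 11 m
5–7 s: |-8| × 2 = 16 m
7–8 s: |6| × 1 = 6 m
Total distance = 53 m

53 m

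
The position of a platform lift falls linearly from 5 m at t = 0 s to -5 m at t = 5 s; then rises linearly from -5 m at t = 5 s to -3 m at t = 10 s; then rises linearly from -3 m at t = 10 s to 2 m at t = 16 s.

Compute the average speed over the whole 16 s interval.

1.0625 m/s

Average speed = (total path length)/(elapsed time); on a piecewise-linear x-t graph the path length is Σ|Δx|.
0–5 s: |Δx| = |-5 − 5| = 10 m
5–10 s: |Δx| = |-3 − -5| = 2 m
10–16 s: |Δx| = |2 − -3| = 5 m
Total path = 17 m; average speed = 17/16 = 1.0625 m/s.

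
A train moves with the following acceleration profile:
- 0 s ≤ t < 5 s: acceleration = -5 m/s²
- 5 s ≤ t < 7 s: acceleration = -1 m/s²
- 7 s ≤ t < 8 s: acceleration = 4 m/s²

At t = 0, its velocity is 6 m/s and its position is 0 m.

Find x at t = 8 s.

On each constant-a segment, Δv = aΔt and Δx = v₀Δt + ½aΔt²; chain segment to segment.
0–5 s: v starts 6 m/s; Δx = 6·5 + ½·-5·5² = -32.5 m; v ends -19 m/s.
5–7 s: v starts -19 m/s; Δx = -19·2 + ½·-1·2² = -40 m; v ends -21 m/s.
7–8 s: v starts -21 m/s; Δx = -21·1 + ½·4·1² = -19 m; v ends -17 m/s.
x(8) = 0 + Σ Δx = -91.5 m.

-91.5 m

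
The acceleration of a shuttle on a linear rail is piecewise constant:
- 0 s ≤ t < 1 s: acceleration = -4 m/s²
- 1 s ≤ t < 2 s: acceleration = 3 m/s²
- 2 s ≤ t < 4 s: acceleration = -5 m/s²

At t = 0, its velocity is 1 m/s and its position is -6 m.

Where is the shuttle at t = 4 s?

On each constant-a segment, Δv = aΔt and Δx = v₀Δt + ½aΔt²; chain segment to segment.
0–1 s: v starts 1 m/s; Δx = 1·1 + ½·-4·1² = -1 m; v ends -3 m/s.
1–2 s: v starts -3 m/s; Δx = -3·1 + ½·3·1² = -1.5 m; v ends 0 m/s.
2–4 s: v starts 0 m/s; Δx = 0·2 + ½·-5·2² = -10 m; v ends -10 m/s.
x(4) = -6 + Σ Δx = -18.5 m.

-18.5 m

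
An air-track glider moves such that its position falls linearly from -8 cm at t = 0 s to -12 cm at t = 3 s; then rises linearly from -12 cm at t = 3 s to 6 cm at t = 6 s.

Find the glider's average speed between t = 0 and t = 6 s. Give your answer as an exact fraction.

11/3 cm/s

Average speed = (total path length)/(elapsed time); on a piecewise-linear x-t graph the path length is Σ|Δx|.
0–3 s: |Δx| = |-12 − -8| = 4 cm
3–6 s: |Δx| = |6 − -12| = 18 cm
Total path = 22 cm; average speed = 22/6 = 11/3 cm/s.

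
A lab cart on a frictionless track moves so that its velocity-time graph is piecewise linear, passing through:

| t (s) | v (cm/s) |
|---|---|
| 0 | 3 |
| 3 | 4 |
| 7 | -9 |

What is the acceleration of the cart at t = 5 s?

Acceleration is the slope of the v-t graph on 3–7 s: (-9 − 4)/(7 − 3) = -3.25 cm/s².

-3.25 cm/s²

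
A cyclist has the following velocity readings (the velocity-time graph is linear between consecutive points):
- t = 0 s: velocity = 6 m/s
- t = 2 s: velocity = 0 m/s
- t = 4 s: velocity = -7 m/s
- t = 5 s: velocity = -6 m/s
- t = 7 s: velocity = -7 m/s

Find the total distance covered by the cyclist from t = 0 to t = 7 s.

Distance (not displacement) is the total path length: add the absolute areas under v-t.
0–2 s: |½(6 + 0)(2)| = 6 m
2–4 s: |½(0 + -7)(2)| = 7 m
4–5 s: |½(-7 + -6)(1)| = 6.5 m
5–7 s: |½(-6 + -7)(2)| = 13 m
Total distance = 32.5 m

32.5 m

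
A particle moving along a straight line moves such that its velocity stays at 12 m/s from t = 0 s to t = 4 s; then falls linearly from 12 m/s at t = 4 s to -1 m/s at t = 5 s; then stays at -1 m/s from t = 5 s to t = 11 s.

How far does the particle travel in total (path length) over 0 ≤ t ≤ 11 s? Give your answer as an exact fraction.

1549/26 m

Total distance travelled is ∫|v| dt — sum the magnitudes of each area piece.
0–4 s: |12| × 4 = 48 m
4–5 s: v = 0 at t = 64/13 s; triangle areas 72/13 + 1/26 = 145/26 m
5–11 s: |-1| × 6 = 6 m
Total distance = 1549/26 m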